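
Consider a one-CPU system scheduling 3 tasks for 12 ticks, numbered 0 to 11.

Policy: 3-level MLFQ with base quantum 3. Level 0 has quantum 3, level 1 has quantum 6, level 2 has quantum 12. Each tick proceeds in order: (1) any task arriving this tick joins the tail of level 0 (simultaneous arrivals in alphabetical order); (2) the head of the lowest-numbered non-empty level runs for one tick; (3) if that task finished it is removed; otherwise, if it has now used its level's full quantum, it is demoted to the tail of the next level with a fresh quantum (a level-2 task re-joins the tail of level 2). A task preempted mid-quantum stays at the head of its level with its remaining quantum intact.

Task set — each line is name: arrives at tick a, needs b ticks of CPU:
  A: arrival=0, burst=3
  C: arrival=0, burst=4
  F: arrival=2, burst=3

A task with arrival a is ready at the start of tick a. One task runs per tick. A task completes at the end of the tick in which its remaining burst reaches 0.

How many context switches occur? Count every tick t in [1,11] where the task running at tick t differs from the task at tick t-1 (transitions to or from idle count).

t=0: L0/L1/L2 = AC/-/- → run A
t=1: L0/L1/L2 = AC/-/- → run A
t=2: L0/L1/L2 = ACF/-/- → run A
t=3: L0/L1/L2 = CF/-/- → run C
t=4: L0/L1/L2 = CF/-/- → run C
t=5: L0/L1/L2 = CF/-/- → run C
t=6: L0/L1/L2 = F/C/- → run F
t=7: L0/L1/L2 = F/C/- → run F
t=8: L0/L1/L2 = F/C/- → run F
t=9: L0/L1/L2 = -/C/- → run C
t=10: (idle)
t=11: (idle)

context switches = 4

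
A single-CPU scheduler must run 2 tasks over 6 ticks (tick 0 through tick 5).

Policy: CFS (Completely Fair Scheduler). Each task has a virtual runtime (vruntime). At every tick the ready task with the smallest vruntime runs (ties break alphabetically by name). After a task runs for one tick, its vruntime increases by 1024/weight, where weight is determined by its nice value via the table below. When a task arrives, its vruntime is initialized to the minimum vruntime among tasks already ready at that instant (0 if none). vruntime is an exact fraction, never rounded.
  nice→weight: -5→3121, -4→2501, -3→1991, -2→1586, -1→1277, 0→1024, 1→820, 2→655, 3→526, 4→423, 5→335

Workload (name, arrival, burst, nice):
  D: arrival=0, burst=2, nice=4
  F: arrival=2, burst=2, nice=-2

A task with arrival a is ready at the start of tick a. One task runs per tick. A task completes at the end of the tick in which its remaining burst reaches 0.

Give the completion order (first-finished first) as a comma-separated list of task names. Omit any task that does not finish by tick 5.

t=0: vr[D=0] → run D
t=1: vr[D=1024/423] → run D
t=2: vr[F=0] → run F
t=3: vr[F=512/793] → run F
t=4: (idle)
t=5: (idle)

completion order = D, F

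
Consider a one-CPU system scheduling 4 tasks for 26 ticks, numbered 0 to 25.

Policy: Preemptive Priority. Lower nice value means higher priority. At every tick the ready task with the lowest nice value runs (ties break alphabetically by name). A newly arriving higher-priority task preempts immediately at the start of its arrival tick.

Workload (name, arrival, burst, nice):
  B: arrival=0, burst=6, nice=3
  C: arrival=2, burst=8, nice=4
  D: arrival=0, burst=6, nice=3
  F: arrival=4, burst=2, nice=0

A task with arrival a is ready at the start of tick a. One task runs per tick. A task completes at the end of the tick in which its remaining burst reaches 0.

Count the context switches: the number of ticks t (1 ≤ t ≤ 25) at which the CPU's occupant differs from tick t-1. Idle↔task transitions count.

t=0: ready={B,D} → run B
t=1: ready={B,D} → run B
t=2: ready={B,C,D} → run B
t=3: ready={B,C,D} → run B
t=4: ready={B,C,D,F} → run F
t=5: ready={B,C,D,F} → run F
t=6: ready={B,C,D} → run B
t=7: ready={B,C,D} → run B
t=8: ready={C,D} → run D
t=9: ready={C,D} → run D
t=10: ready={C,D} → run D
t=11: ready={C,D} → run D
t=12: ready={C,D} → run D
t=13: ready={C,D} → run D
t=14: ready={C} → run C
t=15: ready={C} → run C
t=16: ready={C} → run C
t=17: ready={C} → run C
t=18: ready={C} → run C
t=19: ready={C} → run C
t=20: ready={C} → run C
t=21: ready={C} → run C
t=22: (idle)
t=23: (idle)
t=24: (idle)
t=25: (idle)

context switches = 5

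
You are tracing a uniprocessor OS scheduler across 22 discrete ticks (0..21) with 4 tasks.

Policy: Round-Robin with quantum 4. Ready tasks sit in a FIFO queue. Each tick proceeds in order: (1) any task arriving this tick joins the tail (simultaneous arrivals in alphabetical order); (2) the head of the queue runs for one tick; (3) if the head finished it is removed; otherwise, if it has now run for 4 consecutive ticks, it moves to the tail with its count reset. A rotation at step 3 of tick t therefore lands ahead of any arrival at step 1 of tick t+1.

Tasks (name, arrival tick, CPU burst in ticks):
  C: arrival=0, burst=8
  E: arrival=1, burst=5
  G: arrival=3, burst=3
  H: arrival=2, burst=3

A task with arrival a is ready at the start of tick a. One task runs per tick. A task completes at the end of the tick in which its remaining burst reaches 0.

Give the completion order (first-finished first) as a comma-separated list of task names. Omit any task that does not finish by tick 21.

completion order = H, G, C, E

t=0: queue=[C] q_used=0 → run C
t=1: queue=[C,E] q_used=1 → run C
t=2: queue=[C,E,H] q_used=2 → run C
t=3: queue=[C,E,H,G] q_used=3 → run C
t=4: queue=[E,H,G,C] q_used=0 → run E
t=5: queue=[E,H,G,C] q_used=1 → run E
t=6: queue=[E,H,G,C] q_used=2 → run E
t=7: queue=[E,H,G,C] q_used=3 → run E
t=8: queue=[H,G,C,E] q_used=0 → run H
t=9: queue=[H,G,C,E] q_used=1 → run H
t=10: queue=[H,G,C,E] q_used=2 → run H
t=11: queue=[G,C,E] q_used=0 → run G
t=12: queue=[G,C,E] q_used=1 → run G
t=13: queue=[G,C,E] q_used=2 → run G
t=14: queue=[C,E] q_used=0 → run C
t=15: queue=[C,E] q_used=1 → run C
t=16: queue=[C,E] q_used=2 → run C
t=17: queue=[C,E] q_used=3 → run C
t=18: queue=[E] q_used=0 → run E
t=19: (idle)
t=20: (idle)
t=21: (idle)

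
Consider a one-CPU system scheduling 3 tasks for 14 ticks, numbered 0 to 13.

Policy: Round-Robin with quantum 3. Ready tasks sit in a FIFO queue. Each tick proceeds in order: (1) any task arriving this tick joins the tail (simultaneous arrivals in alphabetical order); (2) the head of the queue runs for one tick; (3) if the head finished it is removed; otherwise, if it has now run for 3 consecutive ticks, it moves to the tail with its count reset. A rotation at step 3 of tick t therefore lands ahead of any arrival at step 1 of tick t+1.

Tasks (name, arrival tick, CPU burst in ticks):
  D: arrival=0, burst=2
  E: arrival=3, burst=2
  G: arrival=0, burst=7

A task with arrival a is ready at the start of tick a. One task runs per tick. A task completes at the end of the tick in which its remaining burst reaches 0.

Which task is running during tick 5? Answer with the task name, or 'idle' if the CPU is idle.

t=0: queue=[D,G] q_used=0 → run D
t=1: queue=[D,G] q_used=1 → run D
t=2: queue=[G] q_used=0 → run G
t=3: queue=[G,E] q_used=1 → run G
t=4: queue=[G,E] q_used=2 → run G
t=5: queue=[E,G] q_used=0 → run E
t=6: queue=[E,G] q_used=1 → run E
t=7: queue=[G] q_used=0 → run G
t=8: queue=[G] q_used=1 → run G
t=9: queue=[G] q_used=2 → run G
t=10: queue=[G] q_used=0 → run G
t=11: (idle)
t=12: (idle)
t=13: (idle)

running at tick 5 = E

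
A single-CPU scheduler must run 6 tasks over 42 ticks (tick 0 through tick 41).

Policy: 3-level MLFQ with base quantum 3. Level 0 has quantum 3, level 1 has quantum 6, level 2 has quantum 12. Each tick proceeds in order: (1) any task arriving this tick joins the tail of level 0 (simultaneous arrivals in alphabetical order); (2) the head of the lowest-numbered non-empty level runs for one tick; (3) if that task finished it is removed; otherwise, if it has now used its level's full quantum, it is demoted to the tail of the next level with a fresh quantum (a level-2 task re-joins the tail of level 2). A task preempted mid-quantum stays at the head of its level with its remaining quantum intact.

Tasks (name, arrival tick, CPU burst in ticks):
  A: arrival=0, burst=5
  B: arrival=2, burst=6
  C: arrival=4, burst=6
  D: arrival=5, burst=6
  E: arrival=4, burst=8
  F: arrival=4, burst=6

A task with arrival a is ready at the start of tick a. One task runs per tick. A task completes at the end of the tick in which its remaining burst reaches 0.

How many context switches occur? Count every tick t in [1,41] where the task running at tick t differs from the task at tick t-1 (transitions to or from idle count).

context switches = 12

t=0: L0/L1/L2 = A/-/- → run A
t=1: L0/L1/L2 = A/-/- → run A
t=2: L0/L1/L2 = AB/-/- → run A
t=3: L0/L1/L2 = B/A/- → run B
t=4: L0/L1/L2 = BCEF/A/- → run B
t=5: L0/L1/L2 = BCEFD/A/- → run B
t=6: L0/L1/L2 = CEFD/AB/- → run C
t=7: L0/L1/L2 = CEFD/AB/- → run C
t=8: L0/L1/L2 = CEFD/AB/- → run C
t=9: L0/L1/L2 = EFD/ABC/- → run E
t=10: L0/L1/L2 = EFD/ABC/- → run E
t=11: L0/L1/L2 = EFD/ABC/- → run E
t=12: L0/L1/L2 = FD/ABCE/- → run F
t=13: L0/L1/L2 = FD/ABCE/- → run F
t=14: L0/L1/L2 = FD/ABCE/- → run F
t=15: L0/L1/L2 = D/ABCEF/- → run D
t=16: L0/L1/L2 = D/ABCEF/- → run D
t=17: L0/L1/L2 = D/ABCEF/- → run D
t=18: L0/L1/L2 = -/ABCEFD/- → run A
t=19: L0/L1/L2 = -/ABCEFD/- → run A
t=20: L0/L1/L2 = -/BCEFD/- → run B
t=21: L0/L1/L2 = -/BCEFD/- → run B
t=22: L0/L1/L2 = -/BCEFD/- → run B
t=23: L0/L1/L2 = -/CEFD/- → run C
t=24: L0/L1/L2 = -/CEFD/- → run C
t=25: L0/L1/L2 = -/CEFD/- → run C
t=26: L0/L1/L2 = -/EFD/- → run E
t=27: L0/L1/L2 = -/EFD/- → run E
t=28: L0/L1/L2 = -/EFD/- → run E
t=29: L0/L1/L2 = -/EFD/- → run E
t=30: L0/L1/L2 = -/EFD/- → run E
t=31: L0/L1/L2 = -/FD/- → run F
t=32: L0/L1/L2 = -/FD/- → run F
t=33: L0/L1/L2 = -/FD/- → run F
t=34: L0/L1/L2 = -/D/- → run D
t=35: L0/L1/L2 = -/D/- → run D
t=36: L0/L1/L2 = -/D/- → run D
t=37: (idle)
t=38: (idle)
t=39: (idle)
t=40: (idle)
t=41: (idle)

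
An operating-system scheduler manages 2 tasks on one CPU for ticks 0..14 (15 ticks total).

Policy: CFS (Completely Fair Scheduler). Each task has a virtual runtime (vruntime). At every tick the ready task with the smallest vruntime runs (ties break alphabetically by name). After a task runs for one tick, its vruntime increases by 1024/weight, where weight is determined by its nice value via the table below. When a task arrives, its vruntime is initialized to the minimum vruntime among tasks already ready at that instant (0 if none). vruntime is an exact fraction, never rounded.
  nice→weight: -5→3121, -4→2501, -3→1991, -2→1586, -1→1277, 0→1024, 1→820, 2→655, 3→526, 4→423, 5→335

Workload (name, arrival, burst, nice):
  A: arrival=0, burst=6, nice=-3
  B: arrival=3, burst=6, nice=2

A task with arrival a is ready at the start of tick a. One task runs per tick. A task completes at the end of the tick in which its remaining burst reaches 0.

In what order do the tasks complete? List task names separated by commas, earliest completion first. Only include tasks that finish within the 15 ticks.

completion order = A, B

t=0: vr[A=0] → run A
t=1: vr[A=1024/1991] → run A
t=2: vr[A=2048/1991] → run A
t=3: vr[A=3072/1991 B=3072/1991] → run A
t=4: vr[A=4096/1991 B=3072/1991] → run B
t=5: vr[A=4096/1991 B=4050944/1304105] → run A
t=6: vr[A=5120/1991 B=4050944/1304105] → run A
t=7: vr[B=4050944/1304105] → run B
t=8: vr[B=6089728/1304105] → run B
t=9: vr[B=8128512/1304105] → run B
t=10: vr[B=10167296/1304105] → run B
t=11: vr[B=2441216/260821] → run B
t=12: (idle)
t=13: (idle)
t=14: (idle)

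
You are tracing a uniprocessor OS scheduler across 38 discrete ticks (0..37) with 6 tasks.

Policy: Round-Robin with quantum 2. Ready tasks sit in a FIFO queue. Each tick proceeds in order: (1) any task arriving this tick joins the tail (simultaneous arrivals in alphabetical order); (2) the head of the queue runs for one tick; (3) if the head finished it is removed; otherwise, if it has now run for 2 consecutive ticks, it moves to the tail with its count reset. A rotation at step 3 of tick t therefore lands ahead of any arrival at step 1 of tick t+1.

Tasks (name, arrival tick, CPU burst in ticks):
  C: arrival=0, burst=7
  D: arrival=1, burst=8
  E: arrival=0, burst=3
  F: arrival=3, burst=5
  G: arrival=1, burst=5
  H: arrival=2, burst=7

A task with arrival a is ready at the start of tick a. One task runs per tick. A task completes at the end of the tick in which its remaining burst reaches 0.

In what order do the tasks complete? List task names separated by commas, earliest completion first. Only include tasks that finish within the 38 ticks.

completion order = E, G, C, F, D, H

t=0: queue=[C,E] q_used=0 → run C
t=1: queue=[C,E,D,G] q_used=1 → run C
t=2: queue=[E,D,G,C,H] q_used=0 → run E
t=3: queue=[E,D,G,C,H,F] q_used=1 → run E
t=4: queue=[D,G,C,H,F,E] q_used=0 → run D
t=5: queue=[D,G,C,H,F,E] q_used=1 → run D
t=6: queue=[G,C,H,F,E,D] q_used=0 → run G
t=7: queue=[G,C,H,F,E,D] q_used=1 → run G
t=8: queue=[C,H,F,E,D,G] q_used=0 → run C
t=9: queue=[C,H,F,E,D,G] q_used=1 → run C
t=10: queue=[H,F,E,D,G,C] q_used=0 → run H
t=11: queue=[H,F,E,D,G,C] q_used=1 → run H
t=12: queue=[F,E,D,G,C,H] q_used=0 → run F
t=13: queue=[F,E,D,G,C,H] q_used=1 → run F
t=14: queue=[E,D,G,C,H,F] q_used=0 → run E
t=15: queue=[D,G,C,H,F] q_used=0 → run D
t=16: queue=[D,G,C,H,F] q_used=1 → run D
t=17: queue=[G,C,H,F,D] q_used=0 → run G
t=18: queue=[G,C,H,F,D] q_used=1 → run G
t=19: queue=[C,H,F,D,G] q_used=0 → run C
t=20: queue=[C,H,F,D,G] q_used=1 → run C
t=21: queue=[H,F,D,G,C] q_used=0 → run H
t=22: queue=[H,F,D,G,C] q_used=1 → run H
t=23: queue=[F,D,G,C,H] q_used=0 → run F
t=24: queue=[F,D,G,C,H] q_used=1 → run F
t=25: queue=[D,G,C,H,F] q_used=0 → run D
t=26: queue=[D,G,C,H,F] q_used=1 → run D
t=27: queue=[G,C,H,F,D] q_used=0 → run G
t=28: queue=[C,H,F,D] q_used=0 → run C
t=29: queue=[H,F,D] q_used=0 → run H
t=30: queue=[H,F,D] q_used=1 → run H
t=31: queue=[F,D,H] q_used=0 → run F
t=32: queue=[D,H] q_used=0 → run D
t=33: queue=[D,H] q_used=1 → run D
t=34: queue=[H] q_used=0 → run H
t=35: (idle)
t=36: (idle)
t=37: (idle)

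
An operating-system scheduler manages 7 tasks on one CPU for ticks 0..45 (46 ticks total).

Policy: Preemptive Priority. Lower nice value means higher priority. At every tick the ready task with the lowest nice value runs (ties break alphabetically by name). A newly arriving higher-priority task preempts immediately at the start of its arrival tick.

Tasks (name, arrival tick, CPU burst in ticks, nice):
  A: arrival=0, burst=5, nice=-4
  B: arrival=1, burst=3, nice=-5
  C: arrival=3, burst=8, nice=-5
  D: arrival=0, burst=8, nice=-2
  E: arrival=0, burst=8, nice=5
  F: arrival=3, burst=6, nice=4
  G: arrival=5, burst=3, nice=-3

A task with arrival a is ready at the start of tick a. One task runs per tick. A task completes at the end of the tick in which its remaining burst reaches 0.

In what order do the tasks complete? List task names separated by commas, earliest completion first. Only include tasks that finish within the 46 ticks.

t=0: ready={A,D,E} → run A
t=1: ready={A,B,D,E} → run B
t=2: ready={A,B,D,E} → run B
t=3: ready={A,B,C,D,E,F} → run B
t=4: ready={A,C,D,E,F} → run C
t=5: ready={A,C,D,E,F,G} → run C
t=6: ready={A,C,D,E,F,G} → run C
t=7: ready={A,C,D,E,F,G} → run C
t=8: ready={A,C,D,E,F,G} → run C
t=9: ready={A,C,D,E,F,G} → run C
t=10: ready={A,C,D,E,F,G} → run C
t=11: ready={A,C,D,E,F,G} → run C
t=12: ready={A,D,E,F,G} → run A
t=13: ready={A,D,E,F,G} → run A
t=14: ready={A,D,E,F,G} → run A
t=15: ready={A,D,E,F,G} → run A
t=16: ready={D,E,F,G} → run G
t=17: ready={D,E,F,G} → run G
t=18: ready={D,E,F,G} → run G
t=19: ready={D,E,F} → run D
t=20: ready={D,E,F} → run D
t=21: ready={D,E,F} → run D
t=22: ready={D,E,F} → run D
t=23: ready={D,E,F} → run D
t=24: ready={D,E,F} → run D
t=25: ready={D,E,F} → run D
t=26: ready={D,E,F} → run D
t=27: ready={E,F} → run F
t=28: ready={E,F} → run F
t=29: ready={E,F} → run F
t=30: ready={E,F} → run F
t=31: ready={E,F} → run F
t=32: ready={E,F} → run F
t=33: ready={E} → run E
t=34: ready={E} → run E
t=35: ready={E} → run E
t=36: ready={E} → run E
t=37: ready={E} → run E
t=38: ready={E} → run E
t=39: ready={E} → run E
t=40: ready={E} → run E
t=41: (idle)
t=42: (idle)
t=43: (idle)
t=44: (idle)
t=45: (idle)

completion order = B, C, A, G, D, F, E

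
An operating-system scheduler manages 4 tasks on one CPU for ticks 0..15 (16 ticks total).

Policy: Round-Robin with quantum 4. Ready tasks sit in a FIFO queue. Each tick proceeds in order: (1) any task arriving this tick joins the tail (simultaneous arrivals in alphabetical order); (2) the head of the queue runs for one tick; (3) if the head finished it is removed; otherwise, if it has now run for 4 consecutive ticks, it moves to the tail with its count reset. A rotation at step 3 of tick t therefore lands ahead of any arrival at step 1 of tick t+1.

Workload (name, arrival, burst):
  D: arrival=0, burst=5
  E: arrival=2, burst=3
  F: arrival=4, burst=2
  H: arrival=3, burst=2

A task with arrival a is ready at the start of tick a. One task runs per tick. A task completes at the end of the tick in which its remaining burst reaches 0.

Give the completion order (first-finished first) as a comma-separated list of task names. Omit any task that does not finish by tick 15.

completion order = E, H, D, F

t=0: queue=[D] q_used=0 → run D
t=1: queue=[D] q_used=1 → run D
t=2: queue=[D,E] q_used=2 → run D
t=3: queue=[D,E,H] q_used=3 → run D
t=4: queue=[E,H,D,F] q_used=0 → run E
t=5: queue=[E,H,D,F] q_used=1 → run E
t=6: queue=[E,H,D,F] q_used=2 → run E
t=7: queue=[H,D,F] q_used=0 → run H
t=8: queue=[H,D,F] q_used=1 → run H
t=9: queue=[D,F] q_used=0 → run D
t=10: queue=[F] q_used=0 → run F
t=11: queue=[F] q_used=1 → run F
t=12: (idle)
t=13: (idle)
t=14: (idle)
t=15: (idle)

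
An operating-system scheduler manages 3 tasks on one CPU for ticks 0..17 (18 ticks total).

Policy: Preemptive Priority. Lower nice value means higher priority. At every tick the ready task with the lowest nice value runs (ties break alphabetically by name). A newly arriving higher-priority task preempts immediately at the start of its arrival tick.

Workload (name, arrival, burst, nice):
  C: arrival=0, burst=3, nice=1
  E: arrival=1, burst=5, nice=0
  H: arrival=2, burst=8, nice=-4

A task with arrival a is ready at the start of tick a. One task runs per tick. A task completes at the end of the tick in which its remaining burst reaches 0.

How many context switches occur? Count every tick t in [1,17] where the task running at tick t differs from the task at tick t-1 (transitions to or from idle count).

context switches = 5

t=0: ready={C} → run C
t=1: ready={C,E} → run E
t=2: ready={C,E,H} → run H
t=3: ready={C,E,H} → run H
t=4: ready={C,E,H} → run H
t=5: ready={C,E,H} → run H
t=6: ready={C,E,H} → run H
t=7: ready={C,E,H} → run H
t=8: ready={C,E,H} → run H
t=9: ready={C,E,H} → run H
t=10: ready={C,E} → run E
t=11: ready={C,E} → run E
t=12: ready={C,E} → run E
t=13: ready={C,E} → run E
t=14: ready={C} → run C
t=15: ready={C} → run C
t=16: (idle)
t=17: (idle)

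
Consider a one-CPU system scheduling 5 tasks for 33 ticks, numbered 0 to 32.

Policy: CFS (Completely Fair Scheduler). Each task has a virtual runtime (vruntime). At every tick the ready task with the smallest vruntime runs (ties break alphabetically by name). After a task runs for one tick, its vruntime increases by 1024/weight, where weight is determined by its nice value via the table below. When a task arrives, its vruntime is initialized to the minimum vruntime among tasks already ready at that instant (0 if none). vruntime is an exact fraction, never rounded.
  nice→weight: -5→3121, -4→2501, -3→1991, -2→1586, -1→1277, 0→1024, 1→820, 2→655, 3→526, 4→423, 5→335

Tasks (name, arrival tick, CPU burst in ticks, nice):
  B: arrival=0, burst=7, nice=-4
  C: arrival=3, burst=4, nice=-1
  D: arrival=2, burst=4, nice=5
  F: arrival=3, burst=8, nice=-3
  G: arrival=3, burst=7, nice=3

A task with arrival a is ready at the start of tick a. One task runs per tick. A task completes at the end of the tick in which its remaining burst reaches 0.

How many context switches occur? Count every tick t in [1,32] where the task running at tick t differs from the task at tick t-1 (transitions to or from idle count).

t=0: vr[B=0] → run B
t=1: vr[B=1024/2501] → run B
t=2: vr[B=2048/2501 D=2048/2501] → run B
t=3: vr[B=3072/2501 C=2048/2501 D=2048/2501 F=2048/2501 G=2048/2501] → run C
t=4: vr[B=3072/2501 C=5176320/3193777 D=2048/2501 F=2048/2501 G=2048/2501] → run D
t=5: vr[B=3072/2501 C=5176320/3193777 D=3247104/837835 F=2048/2501 G=2048/2501] → run F
t=6: vr[B=3072/2501 C=5176320/3193777 D=3247104/837835 F=6638592/4979491 G=2048/2501] → run G
t=7: vr[B=3072/2501 C=5176320/3193777 D=3247104/837835 F=6638592/4979491 G=1819136/657763] → run B
t=8: vr[B=4096/2501 C=5176320/3193777 D=3247104/837835 F=6638592/4979491 G=1819136/657763] → run F
t=9: vr[B=4096/2501 C=5176320/3193777 D=3247104/837835 F=9199616/4979491 G=1819136/657763] → run C
t=10: vr[B=4096/2501 C=7737344/3193777 D=3247104/837835 F=9199616/4979491 G=1819136/657763] → run B
t=11: vr[B=5120/2501 C=7737344/3193777 D=3247104/837835 F=9199616/4979491 G=1819136/657763] → run F
t=12: vr[B=5120/2501 C=7737344/3193777 D=3247104/837835 F=11760640/4979491 G=1819136/657763] → run B
t=13: vr[B=6144/2501 C=7737344/3193777 D=3247104/837835 F=11760640/4979491 G=1819136/657763] → run F
t=14: vr[B=6144/2501 C=7737344/3193777 D=3247104/837835 F=14321664/4979491 G=1819136/657763] → run C
t=15: vr[B=6144/2501 C=10298368/3193777 D=3247104/837835 F=14321664/4979491 G=1819136/657763] → run B
t=16: vr[C=10298368/3193777 D=3247104/837835 F=14321664/4979491 G=1819136/657763] → run G
t=17: vr[C=10298368/3193777 D=3247104/837835 F=14321664/4979491 G=3099648/657763] → run F
t=18: vr[C=10298368/3193777 D=3247104/837835 F=16882688/4979491 G=3099648/657763] → run C
t=19: vr[D=3247104/837835 F=16882688/4979491 G=3099648/657763] → run F
t=20: vr[D=3247104/837835 F=19443712/4979491 G=3099648/657763] → run D
t=21: vr[D=5808128/837835 F=19443712/4979491 G=3099648/657763] → run F
t=22: vr[D=5808128/837835 F=22004736/4979491 G=3099648/657763] → run F
t=23: vr[D=5808128/837835 G=3099648/657763] → run G
t=24: vr[D=5808128/837835 G=4380160/657763] → run G
t=25: vr[D=5808128/837835 G=5660672/657763] → run D
t=26: vr[D=8369152/837835 G=5660672/657763] → run G
t=27: vr[D=8369152/837835 G=6941184/657763] → run D
t=28: vr[G=6941184/657763] → run G
t=29: vr[G=8221696/657763] → run G
t=30: (idle)
t=31: (idle)
t=32: (idle)

context switches = 25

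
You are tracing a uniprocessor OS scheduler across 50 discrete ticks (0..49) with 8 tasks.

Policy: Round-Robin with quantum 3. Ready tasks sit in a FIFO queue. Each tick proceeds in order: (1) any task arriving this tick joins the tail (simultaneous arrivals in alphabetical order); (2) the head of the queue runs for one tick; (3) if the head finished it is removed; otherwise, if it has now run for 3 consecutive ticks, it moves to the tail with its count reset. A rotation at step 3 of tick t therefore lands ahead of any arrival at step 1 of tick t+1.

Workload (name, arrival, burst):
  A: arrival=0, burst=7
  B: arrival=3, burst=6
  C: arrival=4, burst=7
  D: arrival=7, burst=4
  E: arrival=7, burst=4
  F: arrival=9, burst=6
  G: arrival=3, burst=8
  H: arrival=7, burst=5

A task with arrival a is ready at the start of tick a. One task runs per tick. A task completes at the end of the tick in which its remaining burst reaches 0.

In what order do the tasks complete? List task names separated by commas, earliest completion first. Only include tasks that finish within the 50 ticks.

t=0: queue=[A] q_used=0 → run A
t=1: queue=[A] q_used=1 → run A
t=2: queue=[A] q_used=2 → run A
t=3: queue=[A,B,G] q_used=0 → run A
t=4: queue=[A,B,G,C] q_used=1 → run A
t=5: queue=[A,B,G,C] q_used=2 → run A
t=6: queue=[B,G,C,A] q_used=0 → run B
t=7: queue=[B,G,C,A,D,E,H] q_used=1 → run B
t=8: queue=[B,G,C,A,D,E,H] q_used=2 → run B
t=9: queue=[G,C,A,D,E,H,B,F] q_used=0 → run G
t=10: queue=[G,C,A,D,E,H,B,F] q_used=1 → run G
t=11: queue=[G,C,A,D,E,H,B,F] q_used=2 → run G
t=12: queue=[C,A,D,E,H,B,F,G] q_used=0 → run C
t=13: queue=[C,A,D,E,H,B,F,G] q_used=1 → run C
t=14: queue=[C,A,D,E,H,B,F,G] q_used=2 → run C
t=15: queue=[A,D,E,H,B,F,G,C] q_used=0 → run A
t=16: queue=[D,E,H,B,F,G,C] q_used=0 → run D
t=17: queue=[D,E,H,B,F,G,C] q_used=1 → run D
t=18: queue=[D,E,H,B,F,G,C] q_used=2 → run D
t=19: queue=[E,H,B,F,G,C,D] q_used=0 → run E
t=20: queue=[E,H,B,F,G,C,D] q_used=1 → run E
t=21: queue=[E,H,B,F,G,C,D] q_used=2 → run E
t=22: queue=[H,B,F,G,C,D,E] q_used=0 → run H
t=23: queue=[H,B,F,G,C,D,E] q_used=1 → run H
t=24: queue=[H,B,F,G,C,D,E] q_used=2 → run H
t=25: queue=[B,F,G,C,D,E,H] q_used=0 → run B
t=26: queue=[B,F,G,C,D,E,H] q_used=1 → run B
t=27: queue=[B,F,G,C,D,E,H] q_used=2 → run B
t=28: queue=[F,G,C,D,E,H] q_used=0 → run F
t=29: queue=[F,G,C,D,E,H] q_used=1 → run F
t=30: queue=[F,G,C,D,E,H] q_used=2 → run F
t=31: queue=[G,C,D,E,H,F] q_used=0 → run G
t=32: queue=[G,C,D,E,H,F] q_used=1 → run G
t=33: queue=[G,C,D,E,H,F] q_used=2 → run G
t=34: queue=[C,D,E,H,F,G] q_used=0 → run C
t=35: queue=[C,D,E,H,F,G] q_used=1 → run C
t=36: queue=[C,D,E,H,F,G] q_used=2 → run C
t=37: queue=[D,E,H,F,G,C] q_used=0 → run D
t=38: queue=[E,H,F,G,C] q_used=0 → run E
t=39: queue=[H,F,G,C] q_used=0 → run H
t=40: queue=[H,F,G,C] q_used=1 → run H
t=41: queue=[F,G,C] q_used=0 → run F
t=42: queue=[F,G,C] q_used=1 → run F
t=43: queue=[F,G,C] q_used=2 → run F
t=44: queue=[G,C] q_used=0 → run G
t=45: queue=[G,C] q_used=1 → run G
t=46: queue=[C] q_used=0 → run C
t=47: (idle)
t=48: (idle)
t=49: (idle)

completion order = A, B, D, E, H, F, G, C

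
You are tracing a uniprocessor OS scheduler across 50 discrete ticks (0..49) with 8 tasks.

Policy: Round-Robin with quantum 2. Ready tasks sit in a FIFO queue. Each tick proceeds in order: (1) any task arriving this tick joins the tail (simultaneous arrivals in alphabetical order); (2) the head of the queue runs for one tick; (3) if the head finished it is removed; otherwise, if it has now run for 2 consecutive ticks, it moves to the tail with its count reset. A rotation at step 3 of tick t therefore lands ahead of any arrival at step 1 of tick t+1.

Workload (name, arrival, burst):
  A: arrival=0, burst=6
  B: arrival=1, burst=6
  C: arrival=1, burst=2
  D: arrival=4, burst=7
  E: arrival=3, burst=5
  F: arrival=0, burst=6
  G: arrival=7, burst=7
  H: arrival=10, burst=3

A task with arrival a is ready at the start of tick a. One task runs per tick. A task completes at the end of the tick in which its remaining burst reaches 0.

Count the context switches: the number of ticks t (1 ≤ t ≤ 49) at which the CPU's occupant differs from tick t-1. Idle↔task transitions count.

t=0: queue=[A,F] q_used=0 → run A
t=1: queue=[A,F,B,C] q_used=1 → run A
t=2: queue=[F,B,C,A] q_used=0 → run F
t=3: queue=[F,B,C,A,E] q_used=1 → run F
t=4: queue=[B,C,A,E,F,D] q_used=0 → run B
t=5: queue=[B,C,A,E,F,D] q_used=1 → run B
t=6: queue=[C,A,E,F,D,B] q_used=0 → run C
t=7: queue=[C,A,E,F,D,B,G] q_used=1 → run C
t=8: queue=[A,E,F,D,B,G] q_used=0 → run A
t=9: queue=[A,E,F,D,B,G] q_used=1 → run A
t=10: queue=[E,F,D,B,G,A,H] q_used=0 → run E
t=11: queue=[E,F,D,B,G,A,H] q_used=1 → run E
t=12: queue=[F,D,B,G,A,H,E] q_used=0 → run F
t=13: queue=[F,D,B,G,A,H,E] q_used=1 → run F
t=14: queue=[D,B,G,A,H,E,F] q_used=0 → run D
t=15: queue=[D,B,G,A,H,E,F] q_used=1 → run D
t=16: queue=[B,G,A,H,E,F,D] q_used=0 → run B
t=17: queue=[B,G,A,H,E,F,D] q_used=1 → run B
t=18: queue=[G,A,H,E,F,D,B] q_used=0 → run G
t=19: queue=[G,A,H,E,F,D,B] q_used=1 → run G
t=20: queue=[A,H,E,F,D,B,G] q_used=0 → run A
t=21: queue=[A,H,E,F,D,B,G] q_used=1 → run A
t=22: queue=[H,E,F,D,B,G] q_used=0 → run H
t=23: queue=[H,E,F,D,B,G] q_used=1 → run H
t=24: queue=[E,F,D,B,G,H] q_used=0 → run E
t=25: queue=[E,F,D,B,G,H] q_used=1 → run E
t=26: queue=[F,D,B,G,H,E] q_used=0 → run F
t=27: queue=[F,D,B,G,H,E] q_used=1 → run F
t=28: queue=[D,B,G,H,E] q_used=0 → run D
t=29: queue=[D,B,G,H,E] q_used=1 → run D
t=30: queue=[B,G,H,E,D] q_used=0 → run B
t=31: queue=[B,G,H,E,D] q_used=1 → run B
t=32: queue=[G,H,E,D] q_used=0 → run G
t=33: queue=[G,H,E,D] q_used=1 → run G
t=34: queue=[H,E,D,G] q_used=0 → run H
t=35: queue=[E,D,G] q_used=0 → run E
t=36: queue=[D,G] q_used=0 → run D
t=37: queue=[D,G] q_used=1 → run D
t=38: queue=[G,D] q_used=0 → run G
t=39: queue=[G,D] q_used=1 → run G
t=40: queue=[D,G] q_used=0 → run D
t=41: queue=[G] q_used=0 → run G
t=42: (idle)
t=43: (idle)
t=44: (idle)
t=45: (idle)
t=46: (idle)
t=47: (idle)
t=48: (idle)
t=49: (idle)

context switches = 23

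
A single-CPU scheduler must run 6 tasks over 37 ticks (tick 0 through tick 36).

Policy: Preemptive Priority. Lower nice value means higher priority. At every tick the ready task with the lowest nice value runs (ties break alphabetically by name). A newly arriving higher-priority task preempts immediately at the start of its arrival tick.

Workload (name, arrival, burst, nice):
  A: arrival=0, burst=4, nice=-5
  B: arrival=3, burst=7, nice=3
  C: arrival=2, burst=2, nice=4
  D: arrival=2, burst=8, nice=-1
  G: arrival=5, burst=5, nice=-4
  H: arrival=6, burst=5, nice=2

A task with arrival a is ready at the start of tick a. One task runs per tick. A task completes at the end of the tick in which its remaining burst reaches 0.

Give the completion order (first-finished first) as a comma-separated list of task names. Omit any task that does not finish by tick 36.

completion order = A, G, D, H, B, C

t=0: ready={A} → run A
t=1: ready={A} → run A
t=2: ready={A,C,D} → run A
t=3: ready={A,B,C,D} → run A
t=4: ready={B,C,D} → run D
t=5: ready={B,C,D,G} → run G
t=6: ready={B,C,D,G,H} → run G
t=7: ready={B,C,D,G,H} → run G
t=8: ready={B,C,D,G,H} → run G
t=9: ready={B,C,D,G,H} → run G
t=10: ready={B,C,D,H} → run D
t=11: ready={B,C,D,H} → run D
t=12: ready={B,C,D,H} → run D
t=13: ready={B,C,D,H} → run D
t=14: ready={B,C,D,H} → run D
t=15: ready={B,C,D,H} → run D
t=16: ready={B,C,D,H} → run D
t=17: ready={B,C,H} → run H
t=18: ready={B,C,H} → run H
t=19: ready={B,C,H} → run H
t=20: ready={B,C,H} → run H
t=21: ready={B,C,H} → run H
t=22: ready={B,C} → run B
t=23: ready={B,C} → run B
t=24: ready={B,C} → run B
t=25: ready={B,C} → run B
t=26: ready={B,C} → run B
t=27: ready={B,C} → run B
t=28: ready={B,C} → run B
t=29: ready={C} → run C
t=30: ready={C} → run C
t=31: (idle)
t=32: (idle)
t=33: (idle)
t=34: (idle)
t=35: (idle)
t=36: (idle)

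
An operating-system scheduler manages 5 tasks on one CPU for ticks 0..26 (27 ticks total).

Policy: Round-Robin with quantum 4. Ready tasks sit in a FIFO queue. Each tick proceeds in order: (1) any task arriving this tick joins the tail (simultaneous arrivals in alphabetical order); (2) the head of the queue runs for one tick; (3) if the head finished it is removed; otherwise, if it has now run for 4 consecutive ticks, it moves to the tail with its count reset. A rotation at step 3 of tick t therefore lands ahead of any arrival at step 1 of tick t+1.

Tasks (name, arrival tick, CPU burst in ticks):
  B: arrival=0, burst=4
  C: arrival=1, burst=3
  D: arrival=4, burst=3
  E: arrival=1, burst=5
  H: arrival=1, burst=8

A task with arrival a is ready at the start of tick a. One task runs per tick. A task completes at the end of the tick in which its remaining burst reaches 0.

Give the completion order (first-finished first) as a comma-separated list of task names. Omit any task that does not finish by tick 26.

t=0: queue=[B] q_used=0 → run B
t=1: queue=[B,C,E,H] q_used=1 → run B
t=2: queue=[B,C,E,H] q_used=2 → run B
t=3: queue=[B,C,E,H] q_used=3 → run B
t=4: queue=[C,E,H,D] q_used=0 → run C
t=5: queue=[C,E,H,D] q_used=1 → run C
t=6: queue=[C,E,H,D] q_used=2 → run C
t=7: queue=[E,H,D] q_used=0 → run E
t=8: queue=[E,H,D] q_used=1 → run E
t=9: queue=[E,H,D] q_used=2 → run E
t=10: queue=[E,H,D] q_used=3 → run E
t=11: queue=[H,D,E] q_used=0 → run H
t=12: queue=[H,D,E] q_used=1 → run H
t=13: queue=[H,D,E] q_used=2 → run H
t=14: queue=[H,D,E] q_used=3 → run H
t=15: queue=[D,E,H] q_used=0 → run D
t=16: queue=[D,E,H] q_used=1 → run D
t=17: queue=[D,E,H] q_used=2 → run D
t=18: queue=[E,H] q_used=0 → run E
t=19: queue=[H] q_used=0 → run H
t=20: queue=[H] q_used=1 → run H
t=21: queue=[H] q_used=2 → run H
t=22: queue=[H] q_used=3 → run H
t=23: (idle)
t=24: (idle)
t=25: (idle)
t=26: (idle)

completion order = B, C, D, E, H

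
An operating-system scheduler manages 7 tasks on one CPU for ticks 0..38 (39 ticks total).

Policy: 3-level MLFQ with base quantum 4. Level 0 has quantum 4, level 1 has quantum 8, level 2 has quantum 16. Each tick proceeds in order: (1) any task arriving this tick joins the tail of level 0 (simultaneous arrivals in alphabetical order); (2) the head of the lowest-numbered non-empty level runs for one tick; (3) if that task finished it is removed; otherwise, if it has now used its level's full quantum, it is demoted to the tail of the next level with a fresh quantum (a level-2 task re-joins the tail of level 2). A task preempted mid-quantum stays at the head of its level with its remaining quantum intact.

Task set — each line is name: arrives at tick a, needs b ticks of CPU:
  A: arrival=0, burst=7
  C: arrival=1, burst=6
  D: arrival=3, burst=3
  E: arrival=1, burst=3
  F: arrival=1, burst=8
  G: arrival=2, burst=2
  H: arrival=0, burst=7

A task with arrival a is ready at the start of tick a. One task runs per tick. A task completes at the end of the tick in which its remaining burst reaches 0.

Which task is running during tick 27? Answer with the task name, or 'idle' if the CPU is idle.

t=0: L0/L1/L2 = AH/-/- → run A
t=1: L0/L1/L2 = AHCEF/-/- → run A
t=2: L0/L1/L2 = AHCEFG/-/- → run A
t=3: L0/L1/L2 = AHCEFGD/-/- → run A
t=4: L0/L1/L2 = HCEFGD/A/- → run H
t=5: L0/L1/L2 = HCEFGD/A/- → run H
t=6: L0/L1/L2 = HCEFGD/A/- → run H
t=7: L0/L1/L2 = HCEFGD/A/- → run H
t=8: L0/L1/L2 = CEFGD/AH/- → run C
t=9: L0/L1/L2 = CEFGD/AH/- → run C
t=10: L0/L1/L2 = CEFGD/AH/- → run C
t=11: L0/L1/L2 = CEFGD/AH/- → run C
t=12: L0/L1/L2 = EFGD/AHC/- → run E
t=13: L0/L1/L2 = EFGD/AHC/- → run E
t=14: L0/L1/L2 = EFGD/AHC/- → run E
t=15: L0/L1/L2 = FGD/AHC/- → run F
t=16: L0/L1/L2 = FGD/AHC/- → run F
t=17: L0/L1/L2 = FGD/AHC/- → run F
t=18: L0/L1/L2 = FGD/AHC/- → run F
t=19: L0/L1/L2 = GD/AHCF/- → run G
t=20: L0/L1/L2 = GD/AHCF/- → run G
t=21: L0/L1/L2 = D/AHCF/- → run D
t=22: L0/L1/L2 = D/AHCF/- → run D
t=23: L0/L1/L2 = D/AHCF/- → run D
t=24: L0/L1/L2 = -/AHCF/- → run A
t=25: L0/L1/L2 = -/AHCF/- → run A
t=26: L0/L1/L2 = -/AHCF/- → run A
t=27: L0/L1/L2 = -/HCF/- → run H
t=28: L0/L1/L2 = -/HCF/- → run H
t=29: L0/L1/L2 = -/HCF/- → run H
t=30: L0/L1/L2 = -/CF/- → run C
t=31: L0/L1/L2 = -/CF/- → run C
t=32: L0/L1/L2 = -/F/- → run F
t=33: L0/L1/L2 = -/F/- → run F
t=34: L0/L1/L2 = -/F/- → run F
t=35: L0/L1/L2 = -/F/- → run F
t=36: (idle)
t=37: (idle)
t=38: (idle)

running at tick 27 = H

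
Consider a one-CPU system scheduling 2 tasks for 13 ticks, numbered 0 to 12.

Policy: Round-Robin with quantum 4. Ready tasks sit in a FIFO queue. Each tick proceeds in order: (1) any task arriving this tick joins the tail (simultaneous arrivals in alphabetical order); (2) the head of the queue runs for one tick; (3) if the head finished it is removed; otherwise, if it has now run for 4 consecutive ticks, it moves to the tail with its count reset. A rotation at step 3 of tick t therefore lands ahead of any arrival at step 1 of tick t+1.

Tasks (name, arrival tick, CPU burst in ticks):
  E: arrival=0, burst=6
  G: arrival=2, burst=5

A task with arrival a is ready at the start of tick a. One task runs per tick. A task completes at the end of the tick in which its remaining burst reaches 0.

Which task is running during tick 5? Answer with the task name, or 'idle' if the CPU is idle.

t=0: queue=[E] q_used=0 → run E
t=1: queue=[E] q_used=1 → run E
t=2: queue=[E,G] q_used=2 → run E
t=3: queue=[E,G] q_used=3 → run E
t=4: queue=[G,E] q_used=0 → run G
t=5: queue=[G,E] q_used=1 → run G
t=6: queue=[G,E] q_used=2 → run G
t=7: queue=[G,E] q_used=3 → run G
t=8: queue=[E,G] q_used=0 → run E
t=9: queue=[E,G] q_used=1 → run E
t=10: queue=[G] q_used=0 → run G
t=11: (idle)
t=12: (idle)

running at tick 5 = G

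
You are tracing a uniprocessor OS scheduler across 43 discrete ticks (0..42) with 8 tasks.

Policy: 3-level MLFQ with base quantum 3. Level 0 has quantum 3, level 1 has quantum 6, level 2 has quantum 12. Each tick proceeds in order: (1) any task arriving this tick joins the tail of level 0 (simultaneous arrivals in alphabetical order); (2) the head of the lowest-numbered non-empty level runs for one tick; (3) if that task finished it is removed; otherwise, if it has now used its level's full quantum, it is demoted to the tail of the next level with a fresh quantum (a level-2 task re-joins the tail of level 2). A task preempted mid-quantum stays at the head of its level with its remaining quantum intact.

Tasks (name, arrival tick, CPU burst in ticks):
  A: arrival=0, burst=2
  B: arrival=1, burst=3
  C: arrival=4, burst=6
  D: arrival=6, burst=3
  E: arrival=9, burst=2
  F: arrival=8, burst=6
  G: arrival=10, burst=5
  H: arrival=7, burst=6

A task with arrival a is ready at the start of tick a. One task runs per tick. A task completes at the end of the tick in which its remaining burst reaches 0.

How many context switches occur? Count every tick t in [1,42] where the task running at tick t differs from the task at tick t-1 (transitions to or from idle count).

context switches = 12

t=0: L0/L1/L2 = A/-/- → run A
t=1: L0/L1/L2 = AB/-/- → run A
t=2: L0/L1/L2 = B/-/- → run B
t=3: L0/L1/L2 = B/-/- → run B
t=4: L0/L1/L2 = BC/-/- → run B
t=5: L0/L1/L2 = C/-/- → run C
t=6: L0/L1/L2 = CD/-/- → run C
t=7: L0/L1/L2 = CDH/-/- → run C
t=8: L0/L1/L2 = DHF/C/- → run D
t=9: L0/L1/L2 = DHFE/C/- → run D
t=10: L0/L1/L2 = DHFEG/C/- → run D
t=11: L0/L1/L2 = HFEG/C/- → run H
t=12: L0/L1/L2 = HFEG/C/- → run H
t=13: L0/L1/L2 = HFEG/C/- → run H
t=14: L0/L1/L2 = FEG/CH/- → run F
t=15: L0/L1/L2 = FEG/CH/- → run F
t=16: L0/L1/L2 = FEG/CH/- → run F
t=17: L0/L1/L2 = EG/CHF/- → run E
t=18: L0/L1/L2 = EG/CHF/- → run E
t=19: L0/L1/L2 = G/CHF/- → run G
t=20: L0/L1/L2 = G/CHF/- → run G
t=21: L0/L1/L2 = G/CHF/- → run G
t=22: L0/L1/L2 = -/CHFG/- → run C
t=23: L0/L1/L2 = -/CHFG/- → run C
t=24: L0/L1/L2 = -/CHFG/- → run C
t=25: L0/L1/L2 = -/HFG/- → run H
t=26: L0/L1/L2 = -/HFG/- → run H
t=27: L0/L1/L2 = -/HFG/- → run H
t=28: L0/L1/L2 = -/FG/- → run F
t=29: L0/L1/L2 = -/FG/- → run F
t=30: L0/L1/L2 = -/FG/- → run F
t=31: L0/L1/L2 = -/G/- → run G
t=32: L0/L1/L2 = -/G/- → run G
t=33: (idle)
t=34: (idle)
t=35: (idle)
t=36: (idle)
t=37: (idle)
t=38: (idle)
t=39: (idle)
t=40: (idle)
t=41: (idle)
t=42: (idle)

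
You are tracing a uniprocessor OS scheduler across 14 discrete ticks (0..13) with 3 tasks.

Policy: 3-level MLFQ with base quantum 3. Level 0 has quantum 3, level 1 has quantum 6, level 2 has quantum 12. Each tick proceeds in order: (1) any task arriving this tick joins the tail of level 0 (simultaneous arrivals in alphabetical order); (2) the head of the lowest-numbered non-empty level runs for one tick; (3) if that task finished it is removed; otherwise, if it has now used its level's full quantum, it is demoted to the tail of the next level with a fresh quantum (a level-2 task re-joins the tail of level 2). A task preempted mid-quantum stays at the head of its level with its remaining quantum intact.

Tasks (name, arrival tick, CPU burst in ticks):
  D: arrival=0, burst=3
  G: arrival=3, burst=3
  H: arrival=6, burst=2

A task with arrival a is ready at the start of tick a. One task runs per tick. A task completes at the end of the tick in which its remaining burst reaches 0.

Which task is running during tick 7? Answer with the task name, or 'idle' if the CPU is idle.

running at tick 7 = H

t=0: L0/L1/L2 = D/-/- → run D
t=1: L0/L1/L2 = D/-/- → run D
t=2: L0/L1/L2 = D/-/- → run D
t=3: L0/L1/L2 = G/-/- → run G
t=4: L0/L1/L2 = G/-/- → run G
t=5: L0/L1/L2 = G/-/- → run G
t=6: L0/L1/L2 = H/-/- → run H
t=7: L0/L1/L2 = H/-/- → run H
t=8: (idle)
t=9: (idle)
t=10: (idle)
t=11: (idle)
t=12: (idle)
t=13: (idle)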